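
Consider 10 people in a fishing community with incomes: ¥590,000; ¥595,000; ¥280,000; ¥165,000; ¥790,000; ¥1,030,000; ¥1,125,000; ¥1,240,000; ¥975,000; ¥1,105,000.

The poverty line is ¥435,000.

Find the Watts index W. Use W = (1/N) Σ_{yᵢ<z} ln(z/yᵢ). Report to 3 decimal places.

0.141

Below the line: ¥165,000, ¥280,000 (q = 2 of N = 10).
Log shortfalls: ln(435000/165000) = 0.9694; ln(435000/280000) = 0.4406.
W = 1.409957 / 10 = 0.141.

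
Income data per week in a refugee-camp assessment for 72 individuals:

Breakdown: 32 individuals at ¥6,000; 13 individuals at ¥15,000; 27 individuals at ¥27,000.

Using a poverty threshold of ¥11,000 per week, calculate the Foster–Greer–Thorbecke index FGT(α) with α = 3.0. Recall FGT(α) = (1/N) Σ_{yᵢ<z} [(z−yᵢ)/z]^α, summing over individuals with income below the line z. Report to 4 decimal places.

Incomes under z: 32×¥6,000 (q = 32 of N = 72).
Shortfall ratios: (11000−6000)/11000 = 0.4545 (×32).
Raised to α = 3.0: 0.09391 (×32).
Sum = 3.005259; FGT(3.0) = 3.005259 / 72 = 0.0417.

0.0417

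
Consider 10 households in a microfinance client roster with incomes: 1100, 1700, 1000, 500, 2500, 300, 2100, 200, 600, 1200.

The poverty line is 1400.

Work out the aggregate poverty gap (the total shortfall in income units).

4900

Below the line: 200, 300, 500, 600, 1000, 1100, 1200 (q = 7 of N = 10).
Individual gaps: 1400−200 = 1200; 1400−300 = 1100; 1400−500 = 900; 1400−600 = 800; 1400−1000 = 400; 1400−1100 = 300; 1400−1200 = 200.
Aggregate gap = 4900.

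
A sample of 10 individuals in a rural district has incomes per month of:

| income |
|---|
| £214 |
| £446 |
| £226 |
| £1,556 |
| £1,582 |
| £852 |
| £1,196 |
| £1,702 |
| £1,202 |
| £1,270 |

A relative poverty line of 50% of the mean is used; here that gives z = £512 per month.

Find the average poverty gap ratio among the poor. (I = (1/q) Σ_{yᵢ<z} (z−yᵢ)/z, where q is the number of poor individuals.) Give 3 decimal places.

0.423

Below z: £214, £226, £446 (q = 3 of N = 10).
Relative gaps: 0.5820, 0.5586, 0.1289; sum = 1.269531.
The income-gap ratio divides by q (the poor only): 1.269531 / 3 = 0.423.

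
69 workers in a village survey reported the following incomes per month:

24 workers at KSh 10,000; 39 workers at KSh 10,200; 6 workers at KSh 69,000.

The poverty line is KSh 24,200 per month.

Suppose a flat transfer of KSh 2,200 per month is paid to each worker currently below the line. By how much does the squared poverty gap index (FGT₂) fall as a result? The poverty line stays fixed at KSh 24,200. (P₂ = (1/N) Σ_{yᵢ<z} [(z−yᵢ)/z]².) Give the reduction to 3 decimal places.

0.089

Before: below the line — 24×KSh 10,000, 39×KSh 10,200; squared poverty gap index (FGT₂) = 0.30892.
After the KSh 2,200 transfer: below the line — 24×KSh 12,200, 39×KSh 12,400; squared poverty gap index (FGT₂) = 0.21991.
Reduction = 0.30892 − 0.21991 = 0.089.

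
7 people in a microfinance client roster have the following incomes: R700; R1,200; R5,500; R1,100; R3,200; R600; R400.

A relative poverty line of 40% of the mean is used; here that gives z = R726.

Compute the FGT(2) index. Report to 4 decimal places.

0.0333

Incomes under z: R400, R600, R700 (q = 3 of N = 7).
Relative gaps: (726−400)/726 = 0.4490; (726−600)/726 = 0.1736; (726−700)/726 = 0.0358.
Squared: 0.2016; 0.0301; 0.0013.
Sum = 0.233037; P₂ = 0.233037 / 7 = 0.0333.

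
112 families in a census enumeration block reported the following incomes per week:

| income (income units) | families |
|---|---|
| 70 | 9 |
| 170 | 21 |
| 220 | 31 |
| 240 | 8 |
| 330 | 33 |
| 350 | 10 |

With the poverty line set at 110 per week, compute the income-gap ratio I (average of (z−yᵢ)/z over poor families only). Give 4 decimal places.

Below z: 9×70 (q = 9 of N = 112).
Relative gaps: 0.3636 (×9); sum = 3.272727.
The income-gap ratio divides by q (the poor only): 3.272727 / 9 = 0.3636.

0.3636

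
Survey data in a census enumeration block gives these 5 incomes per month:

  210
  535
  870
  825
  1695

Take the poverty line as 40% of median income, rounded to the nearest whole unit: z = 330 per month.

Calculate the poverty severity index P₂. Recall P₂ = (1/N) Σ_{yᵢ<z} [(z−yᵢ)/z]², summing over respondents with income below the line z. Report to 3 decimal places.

0.026

Below the line: 210 (q = 1 of N = 5).
Gap ratios (z−y)/z: (330−210)/330 = 0.3636.
Squared: 0.1322.
Sum = 0.132231; P₂ = 0.132231 / 5 = 0.026.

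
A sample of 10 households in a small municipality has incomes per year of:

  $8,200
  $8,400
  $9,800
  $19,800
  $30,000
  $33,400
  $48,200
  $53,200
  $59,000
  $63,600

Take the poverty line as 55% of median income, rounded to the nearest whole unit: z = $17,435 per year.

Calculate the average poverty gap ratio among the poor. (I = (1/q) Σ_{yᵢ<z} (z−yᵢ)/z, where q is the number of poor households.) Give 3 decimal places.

0.495

Below z: $8,200, $8,400, $9,800 (q = 3 of N = 10).
Shortfall ratios (z−y)/z: 0.5297, 0.5182, 0.4379; sum = 1.485804.
The income-gap ratio divides by q (the poor only): 1.485804 / 3 = 0.495.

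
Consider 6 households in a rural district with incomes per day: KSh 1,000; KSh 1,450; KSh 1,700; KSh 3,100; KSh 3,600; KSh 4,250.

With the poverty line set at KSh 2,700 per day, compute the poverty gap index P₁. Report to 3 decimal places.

Below z: KSh 1,000, KSh 1,450, KSh 1,700 (q = 3 of N = 6).
Relative gaps: (2700−1000)/2700 = 0.6296; (2700−1450)/2700 = 0.4630; (2700−1700)/2700 = 0.3704.
Σ = 1.462963. Dividing by the full population N = 6 gives P₁ = 0.244.

0.244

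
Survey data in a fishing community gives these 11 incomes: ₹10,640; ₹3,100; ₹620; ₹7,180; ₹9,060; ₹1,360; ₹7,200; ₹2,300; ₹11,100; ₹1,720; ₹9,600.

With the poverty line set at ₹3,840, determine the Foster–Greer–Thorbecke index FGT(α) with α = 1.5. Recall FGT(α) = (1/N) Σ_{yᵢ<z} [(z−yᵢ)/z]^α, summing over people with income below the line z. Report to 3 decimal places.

Incomes under z: ₹620, ₹1,360, ₹1,720, ₹2,300, ₹3,100 (q = 5 of N = 11).
Gap ratios (z−y)/z: (3840−620)/3840 = 0.8385; (3840−1360)/3840 = 0.6458; (3840−1720)/3840 = 0.5521; (3840−2300)/3840 = 0.4010; (3840−3100)/3840 = 0.1927.
Raised to α = 1.5: 0.76787; 0.51902; 0.41021; 0.25397; 0.08460.
Sum = 2.035663; FGT(1.5) = 2.035663 / 11 = 0.185.

0.185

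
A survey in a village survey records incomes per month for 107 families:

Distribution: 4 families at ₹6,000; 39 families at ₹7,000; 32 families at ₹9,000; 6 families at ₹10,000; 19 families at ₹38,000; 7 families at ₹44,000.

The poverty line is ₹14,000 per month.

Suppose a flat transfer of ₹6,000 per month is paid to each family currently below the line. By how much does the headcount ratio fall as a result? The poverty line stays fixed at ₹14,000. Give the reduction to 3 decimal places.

0.355

Before: below the line — 4×₹6,000, 39×₹7,000, 32×₹9,000, 6×₹10,000; headcount ratio = 0.75701.
After the ₹6,000 transfer: below the line — 4×₹12,000, 39×₹13,000; headcount ratio = 0.40187.
Reduction = 0.75701 − 0.40187 = 0.355.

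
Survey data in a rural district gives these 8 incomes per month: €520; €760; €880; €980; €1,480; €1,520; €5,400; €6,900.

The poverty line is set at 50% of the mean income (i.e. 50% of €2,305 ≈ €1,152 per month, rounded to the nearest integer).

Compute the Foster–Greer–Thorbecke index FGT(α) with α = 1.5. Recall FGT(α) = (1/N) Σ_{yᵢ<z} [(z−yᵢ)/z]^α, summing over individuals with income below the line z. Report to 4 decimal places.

0.0972

Below the line: €520, €760, €880, €980 (q = 4 of N = 8).
Relative gaps: (1152−520)/1152 = 0.5486; (1152−760)/1152 = 0.3403; (1152−880)/1152 = 0.2361; (1152−980)/1152 = 0.1493.
Raised to α = 1.5: 0.40635; 0.19850; 0.11473; 0.05769.
Sum = 0.777263; FGT(1.5) = 0.777263 / 8 = 0.0972.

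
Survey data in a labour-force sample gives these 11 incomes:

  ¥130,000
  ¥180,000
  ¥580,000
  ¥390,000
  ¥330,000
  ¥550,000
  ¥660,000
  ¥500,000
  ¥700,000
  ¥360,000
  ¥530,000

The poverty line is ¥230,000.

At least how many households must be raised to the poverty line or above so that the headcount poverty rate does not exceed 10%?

1

Currently q = 2 of N = 11 are below the line (H = 0.182).
A headcount ratio of at most 10% allows at most ⌊0.10 × 11⌋ = 1 poor households.
So at least 2 − 1 = 1 must be lifted.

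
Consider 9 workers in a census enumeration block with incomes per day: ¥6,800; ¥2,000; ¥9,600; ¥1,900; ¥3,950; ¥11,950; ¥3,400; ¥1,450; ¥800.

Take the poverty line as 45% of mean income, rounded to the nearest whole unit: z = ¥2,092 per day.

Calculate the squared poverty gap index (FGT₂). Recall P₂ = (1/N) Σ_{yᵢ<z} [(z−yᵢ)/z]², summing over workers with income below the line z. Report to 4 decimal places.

Incomes under z: ¥800, ¥1,450, ¥1,900, ¥2,000 (q = 4 of N = 9).
Shortfall ratios: (2092−800)/2092 = 0.6176; (2092−1450)/2092 = 0.3069; (2092−1900)/2092 = 0.0918; (2092−2000)/2092 = 0.0440.
Squared: 0.3814; 0.0942; 0.0084; 0.0019.
Sum = 0.485953; P₂ = 0.485953 / 9 = 0.0540.

0.0540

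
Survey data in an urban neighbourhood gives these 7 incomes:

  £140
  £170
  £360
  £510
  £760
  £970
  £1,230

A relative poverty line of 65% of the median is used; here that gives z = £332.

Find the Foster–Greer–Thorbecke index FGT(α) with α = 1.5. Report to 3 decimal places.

Below z: £140, £170 (q = 2 of N = 7).
Relative gaps: (332−140)/332 = 0.5783; (332−170)/332 = 0.4880.
Raised to α = 1.5: 0.43979; 0.34085.
Sum = 0.780641; FGT(1.5) = 0.780641 / 7 = 0.112.

0.112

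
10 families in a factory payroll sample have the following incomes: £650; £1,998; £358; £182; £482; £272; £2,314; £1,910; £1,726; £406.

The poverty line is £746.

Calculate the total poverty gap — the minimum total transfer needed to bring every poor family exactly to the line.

£2,126

Poor units: £182, £272, £358, £406, £482, £650 (q = 6 of N = 10).
Individual gaps: 746−182 = 564; 746−272 = 474; 746−358 = 388; 746−406 = 340; 746−482 = 264; 746−650 = 96.
Aggregate gap = £2,126.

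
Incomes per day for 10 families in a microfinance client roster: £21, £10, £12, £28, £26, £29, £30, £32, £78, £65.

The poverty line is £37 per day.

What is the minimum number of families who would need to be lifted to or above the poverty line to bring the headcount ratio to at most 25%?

6

Currently q = 8 of N = 10 are below the line (H = 0.800).
A headcount ratio of at most 25% allows at most ⌊0.25 × 10⌋ = 2 poor families.
So at least 8 − 2 = 6 must be lifted.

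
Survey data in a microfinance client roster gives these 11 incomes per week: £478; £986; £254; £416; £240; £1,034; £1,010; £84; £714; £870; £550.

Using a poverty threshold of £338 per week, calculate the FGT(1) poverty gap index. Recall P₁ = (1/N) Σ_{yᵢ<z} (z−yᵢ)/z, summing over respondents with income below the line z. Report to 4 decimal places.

0.1173

Below the line: £84, £240, £254 (q = 3 of N = 11).
Normalized shortfalls: (338−84)/338 = 0.7515; (338−240)/338 = 0.2899; (338−254)/338 = 0.2485.
Σ = 1.289941. Dividing by the full population N = 11 gives P₁ = 0.1173.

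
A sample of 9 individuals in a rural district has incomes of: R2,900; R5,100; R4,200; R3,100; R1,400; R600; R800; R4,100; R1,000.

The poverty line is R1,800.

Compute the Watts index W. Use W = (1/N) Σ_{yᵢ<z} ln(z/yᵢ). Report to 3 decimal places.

Poor units: R600, R800, R1,000, R1,400 (q = 4 of N = 9).
ln(z/y) terms: ln(1800/600) = 1.0986; ln(1800/800) = 0.8109; ln(1800/1000) = 0.5878; ln(1800/1400) = 0.2513.
W = 2.748644 / 9 = 0.305.

0.305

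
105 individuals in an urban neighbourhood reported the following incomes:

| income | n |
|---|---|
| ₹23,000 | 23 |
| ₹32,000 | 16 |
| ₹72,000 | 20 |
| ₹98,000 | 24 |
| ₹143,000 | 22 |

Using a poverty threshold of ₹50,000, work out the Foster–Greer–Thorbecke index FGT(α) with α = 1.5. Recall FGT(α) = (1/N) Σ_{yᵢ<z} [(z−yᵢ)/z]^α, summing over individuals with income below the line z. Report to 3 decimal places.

0.120

Below the line: 23×₹23,000, 16×₹32,000 (q = 39 of N = 105).
Gap ratios (z−y)/z: (50000−23000)/50000 = 0.5400 (×23); (50000−32000)/50000 = 0.3600 (×16).
Raised to α = 1.5: 0.39682 (×23); 0.21600 (×16).
Sum = 12.582799; FGT(1.5) = 12.582799 / 105 = 0.120.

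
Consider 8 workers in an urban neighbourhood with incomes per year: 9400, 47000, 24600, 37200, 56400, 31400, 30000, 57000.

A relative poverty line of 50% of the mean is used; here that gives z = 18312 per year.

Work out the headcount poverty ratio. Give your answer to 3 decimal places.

0.125

1 of the 8 workers have income below 18312.
H = 1/8 = 0.125.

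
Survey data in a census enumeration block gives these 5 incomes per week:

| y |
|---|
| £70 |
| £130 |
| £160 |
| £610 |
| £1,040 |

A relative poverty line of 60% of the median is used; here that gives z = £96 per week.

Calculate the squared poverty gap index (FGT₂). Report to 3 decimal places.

0.015

Below the line: £70 (q = 1 of N = 5).
Relative gaps: (96−70)/96 = 0.2708.
Squared: 0.0734.
Sum = 0.073351; P₂ = 0.073351 / 5 = 0.015.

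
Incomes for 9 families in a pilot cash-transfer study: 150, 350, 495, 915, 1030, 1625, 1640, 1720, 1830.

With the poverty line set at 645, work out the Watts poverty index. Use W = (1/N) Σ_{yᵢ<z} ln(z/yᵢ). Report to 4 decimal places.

Poor units: 150, 350, 495 (q = 3 of N = 9).
ln(z/y) terms: ln(645/150) = 1.4586; ln(645/350) = 0.6113; ln(645/495) = 0.2647.
W = 2.334625 / 9 = 0.2594.

0.2594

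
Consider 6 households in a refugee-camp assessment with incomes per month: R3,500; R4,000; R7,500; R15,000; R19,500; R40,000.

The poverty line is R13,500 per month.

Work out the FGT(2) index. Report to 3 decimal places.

0.207

Below z: R3,500, R4,000, R7,500 (q = 3 of N = 6).
Shortfall ratios: (13500−3500)/13500 = 0.7407; (13500−4000)/13500 = 0.7037; (13500−7500)/13500 = 0.4444.
Squared: 0.5487; 0.4952; 0.1975.
Sum = 1.241427; P₂ = 1.241427 / 6 = 0.207.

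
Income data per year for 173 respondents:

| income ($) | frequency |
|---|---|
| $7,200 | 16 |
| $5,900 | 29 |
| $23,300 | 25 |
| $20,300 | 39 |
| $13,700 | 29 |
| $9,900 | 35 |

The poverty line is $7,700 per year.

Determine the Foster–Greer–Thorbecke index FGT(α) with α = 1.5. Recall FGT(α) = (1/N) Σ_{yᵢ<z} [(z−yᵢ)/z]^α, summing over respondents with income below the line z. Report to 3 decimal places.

Below the line: 29×$5,900, 16×$7,200 (q = 45 of N = 173).
Relative gaps: (7700−5900)/7700 = 0.2338 (×29); (7700−7200)/7700 = 0.0649 (×16).
Raised to α = 1.5: 0.11302 (×29); 0.01655 (×16).
Sum = 3.542463; FGT(1.5) = 3.542463 / 173 = 0.020.

0.020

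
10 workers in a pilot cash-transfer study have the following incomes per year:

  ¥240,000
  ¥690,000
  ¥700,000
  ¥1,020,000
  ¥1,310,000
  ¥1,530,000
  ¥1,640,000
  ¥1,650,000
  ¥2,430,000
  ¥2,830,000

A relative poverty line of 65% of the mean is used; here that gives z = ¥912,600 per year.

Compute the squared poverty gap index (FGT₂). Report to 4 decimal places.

Below z: ¥240,000, ¥690,000, ¥700,000 (q = 3 of N = 10).
Normalized shortfalls: (912600−240000)/912600 = 0.7370; (912600−690000)/912600 = 0.2439; (912600−700000)/912600 = 0.2330.
Squared: 0.5432; 0.0595; 0.0543.
Sum = 0.656958; P₂ = 0.656958 / 10 = 0.0657.

0.0657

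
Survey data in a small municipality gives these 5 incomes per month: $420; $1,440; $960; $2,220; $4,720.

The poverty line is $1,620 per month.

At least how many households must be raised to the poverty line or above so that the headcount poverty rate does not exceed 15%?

3 of the 5 households are poor, so H = 3/5 = 0.600.
A headcount ratio of at most 15% allows at most ⌊0.15 × 5⌋ = 0 poor households.
So at least 3 − 0 = 3 must be lifted.

3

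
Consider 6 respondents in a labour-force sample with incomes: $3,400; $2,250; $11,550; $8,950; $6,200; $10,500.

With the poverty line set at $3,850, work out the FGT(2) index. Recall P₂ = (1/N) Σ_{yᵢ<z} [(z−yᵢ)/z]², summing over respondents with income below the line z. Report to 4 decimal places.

0.0311

Poor units: $2,250, $3,400 (q = 2 of N = 6).
Gap ratios (z−y)/z: (3850−2250)/3850 = 0.4156; (3850−3400)/3850 = 0.1169.
Squared: 0.1727; 0.0137.
Sum = 0.186372; P₂ = 0.186372 / 6 = 0.0311.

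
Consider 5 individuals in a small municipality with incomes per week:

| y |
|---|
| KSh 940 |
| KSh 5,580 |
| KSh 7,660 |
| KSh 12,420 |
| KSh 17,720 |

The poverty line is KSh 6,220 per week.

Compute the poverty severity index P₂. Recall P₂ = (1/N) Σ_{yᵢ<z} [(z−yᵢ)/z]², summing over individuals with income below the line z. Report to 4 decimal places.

0.1462

Poor units: KSh 940, KSh 5,580 (q = 2 of N = 5).
Shortfall ratios: (6220−940)/6220 = 0.8489; (6220−5580)/6220 = 0.1029.
Squared: 0.7206; 0.0106.
Sum = 0.731175; P₂ = 0.731175 / 5 = 0.1462.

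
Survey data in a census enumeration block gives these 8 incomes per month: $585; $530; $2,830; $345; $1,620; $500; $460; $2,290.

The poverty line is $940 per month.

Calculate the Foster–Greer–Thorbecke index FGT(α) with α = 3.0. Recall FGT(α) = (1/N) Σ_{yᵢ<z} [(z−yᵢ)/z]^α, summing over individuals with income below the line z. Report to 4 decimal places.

0.0783

Poor units: $345, $460, $500, $530, $585 (q = 5 of N = 8).
Shortfall ratios: (940−345)/940 = 0.6330; (940−460)/940 = 0.5106; (940−500)/940 = 0.4681; (940−530)/940 = 0.4362; (940−585)/940 = 0.3777.
Raised to α = 3.0: 0.25361; 0.13315; 0.10256; 0.08298; 0.05386.
Sum = 0.626163; FGT(3.0) = 0.626163 / 8 = 0.0783.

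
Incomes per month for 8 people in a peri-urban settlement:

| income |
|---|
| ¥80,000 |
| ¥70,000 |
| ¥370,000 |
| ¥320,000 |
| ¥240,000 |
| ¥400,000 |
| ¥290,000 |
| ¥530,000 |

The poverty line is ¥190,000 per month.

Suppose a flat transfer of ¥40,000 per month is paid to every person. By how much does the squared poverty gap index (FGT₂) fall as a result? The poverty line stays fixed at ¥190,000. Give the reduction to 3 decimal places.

0.053

Before: below the line — ¥70,000, ¥80,000; squared poverty gap index (FGT₂) = 0.09176.
After the ¥40,000 transfer: below the line — ¥110,000, ¥120,000; squared poverty gap index (FGT₂) = 0.03913.
Reduction = 0.09176 − 0.03913 = 0.053.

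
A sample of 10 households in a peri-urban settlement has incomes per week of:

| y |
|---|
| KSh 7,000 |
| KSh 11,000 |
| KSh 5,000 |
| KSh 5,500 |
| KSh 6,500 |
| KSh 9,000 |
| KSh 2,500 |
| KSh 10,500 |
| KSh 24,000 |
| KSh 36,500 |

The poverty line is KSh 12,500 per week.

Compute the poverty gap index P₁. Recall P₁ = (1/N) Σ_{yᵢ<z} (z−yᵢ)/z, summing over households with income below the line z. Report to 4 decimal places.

0.3440

Below the line: KSh 2,500, KSh 5,000, KSh 5,500, KSh 6,500, KSh 7,000, KSh 9,000, KSh 10,500, KSh 11,000 (q = 8 of N = 10).
Shortfall ratios: (12500−2500)/12500 = 0.8000; (12500−5000)/12500 = 0.6000; (12500−5500)/12500 = 0.5600; (12500−6500)/12500 = 0.4800; (12500−7000)/12500 = 0.4400; (12500−9000)/12500 = 0.2800; (12500−10500)/12500 = 0.1600; (12500−11000)/12500 = 0.1200.
Sum of shortfalls = 3.440000; P₁ averages over all N: 3.440000 / 10 = 0.3440.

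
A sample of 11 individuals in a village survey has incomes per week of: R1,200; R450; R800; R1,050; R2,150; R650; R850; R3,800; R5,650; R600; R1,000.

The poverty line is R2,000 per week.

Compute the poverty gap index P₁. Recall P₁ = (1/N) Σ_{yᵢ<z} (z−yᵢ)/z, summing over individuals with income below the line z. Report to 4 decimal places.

0.4273

Poor units: R450, R600, R650, R800, R850, R1,000, R1,050, R1,200 (q = 8 of N = 11).
Normalized shortfalls: (2000−450)/2000 = 0.7750; (2000−600)/2000 = 0.7000; (2000−650)/2000 = 0.6750; (2000−800)/2000 = 0.6000; (2000−850)/2000 = 0.5750; (2000−1000)/2000 = 0.5000; (2000−1050)/2000 = 0.4750; (2000−1200)/2000 = 0.4000.
Sum of shortfalls = 4.700000; P₁ averages over all N: 4.700000 / 11 = 0.4273.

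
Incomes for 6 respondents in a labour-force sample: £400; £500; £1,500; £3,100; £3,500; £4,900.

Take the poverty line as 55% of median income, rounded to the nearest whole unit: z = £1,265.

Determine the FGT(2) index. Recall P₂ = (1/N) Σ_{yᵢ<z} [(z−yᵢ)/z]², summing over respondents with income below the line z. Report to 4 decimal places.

0.1389

Poor units: £400, £500 (q = 2 of N = 6).
Gap ratios (z−y)/z: (1265−400)/1265 = 0.6838; (1265−500)/1265 = 0.6047.
Squared: 0.4676; 0.3657.
Sum = 0.833289; P₂ = 0.833289 / 6 = 0.1389.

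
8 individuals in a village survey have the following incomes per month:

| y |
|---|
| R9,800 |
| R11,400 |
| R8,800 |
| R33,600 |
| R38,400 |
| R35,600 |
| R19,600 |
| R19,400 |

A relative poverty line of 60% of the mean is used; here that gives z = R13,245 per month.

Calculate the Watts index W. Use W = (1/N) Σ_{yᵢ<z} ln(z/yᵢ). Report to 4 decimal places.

Below z: R8,800, R9,800, R11,400 (q = 3 of N = 8).
Log gaps: ln(13245/8800) = 0.4089; ln(13245/9800) = 0.3012; ln(13245/11400) = 0.1500.
W = 0.860113 / 8 = 0.1075.

0.1075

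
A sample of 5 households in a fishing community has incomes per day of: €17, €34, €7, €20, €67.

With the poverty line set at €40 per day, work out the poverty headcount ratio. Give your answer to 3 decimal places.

4 of the 5 households have income below €40.
H = 4/5 = 0.800.

0.800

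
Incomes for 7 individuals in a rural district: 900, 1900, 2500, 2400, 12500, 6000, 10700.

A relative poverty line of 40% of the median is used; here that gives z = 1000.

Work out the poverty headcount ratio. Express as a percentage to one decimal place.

1 of the 7 individuals have income below 1000.
H = 1/7 = 14.3%.

14.3%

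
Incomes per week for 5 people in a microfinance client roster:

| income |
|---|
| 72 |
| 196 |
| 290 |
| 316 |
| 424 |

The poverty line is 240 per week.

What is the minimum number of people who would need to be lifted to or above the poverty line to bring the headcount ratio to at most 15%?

2 of the 5 people are poor, so H = 2/5 = 0.400.
A headcount ratio of at most 15% allows at most ⌊0.15 × 5⌋ = 0 poor people.
So at least 2 − 0 = 2 must be lifted.

2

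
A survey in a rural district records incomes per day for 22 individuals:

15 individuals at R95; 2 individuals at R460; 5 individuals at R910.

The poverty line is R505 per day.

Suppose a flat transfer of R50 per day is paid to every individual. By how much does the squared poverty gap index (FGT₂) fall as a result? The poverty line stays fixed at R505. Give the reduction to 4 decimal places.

0.1037

Before: below the line — 15×R95, 2×R460; squared poverty gap index (FGT₂) = 0.450143.
After the R50 transfer: below the line — 15×R145; squared poverty gap index (FGT₂) = 0.346490.
Reduction = 0.450143 − 0.346490 = 0.1037.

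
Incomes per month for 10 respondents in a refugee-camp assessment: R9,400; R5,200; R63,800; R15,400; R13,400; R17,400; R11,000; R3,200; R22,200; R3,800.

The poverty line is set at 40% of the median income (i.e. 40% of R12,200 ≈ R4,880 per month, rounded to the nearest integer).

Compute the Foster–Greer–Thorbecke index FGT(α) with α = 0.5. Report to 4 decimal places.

Poor units: R3,200, R3,800 (q = 2 of N = 10).
Shortfall ratios: (4880−3200)/4880 = 0.3443; (4880−3800)/4880 = 0.2213.
Raised to α = 0.5: 0.58674; 0.47044.
Sum = 1.057176; FGT(0.5) = 1.057176 / 10 = 0.1057.

0.1057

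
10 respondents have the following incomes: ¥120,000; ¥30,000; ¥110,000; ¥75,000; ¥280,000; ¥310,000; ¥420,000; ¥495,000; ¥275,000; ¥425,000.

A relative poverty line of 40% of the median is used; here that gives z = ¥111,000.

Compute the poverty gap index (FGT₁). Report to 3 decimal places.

0.106

Below z: ¥30,000, ¥75,000, ¥110,000 (q = 3 of N = 10).
Relative gaps: (111000−30000)/111000 = 0.7297; (111000−75000)/111000 = 0.3243; (111000−110000)/111000 = 0.0090.
Sum of shortfalls = 1.063063; P₁ averages over all N: 1.063063 / 10 = 0.106.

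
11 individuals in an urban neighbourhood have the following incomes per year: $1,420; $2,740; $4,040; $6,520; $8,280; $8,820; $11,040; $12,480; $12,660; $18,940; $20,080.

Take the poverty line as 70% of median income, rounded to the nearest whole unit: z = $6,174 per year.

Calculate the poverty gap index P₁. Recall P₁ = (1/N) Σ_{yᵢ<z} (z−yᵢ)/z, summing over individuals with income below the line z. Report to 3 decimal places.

Below z: $1,420, $2,740, $4,040 (q = 3 of N = 11).
Gap ratios (z−y)/z: (6174−1420)/6174 = 0.7700; (6174−2740)/6174 = 0.5562; (6174−4040)/6174 = 0.3456.
Sum of shortfalls = 1.671850; P₁ averages over all N: 1.671850 / 11 = 0.152.

0.152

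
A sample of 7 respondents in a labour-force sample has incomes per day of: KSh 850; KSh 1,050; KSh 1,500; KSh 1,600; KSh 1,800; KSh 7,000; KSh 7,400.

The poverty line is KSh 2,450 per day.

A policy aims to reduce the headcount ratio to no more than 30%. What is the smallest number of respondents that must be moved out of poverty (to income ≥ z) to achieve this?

Currently q = 5 of N = 7 are below the line (H = 0.714).
A headcount ratio of at most 30% allows at most ⌊0.30 × 7⌋ = 2 poor respondents.
So at least 5 − 2 = 3 must be lifted.

3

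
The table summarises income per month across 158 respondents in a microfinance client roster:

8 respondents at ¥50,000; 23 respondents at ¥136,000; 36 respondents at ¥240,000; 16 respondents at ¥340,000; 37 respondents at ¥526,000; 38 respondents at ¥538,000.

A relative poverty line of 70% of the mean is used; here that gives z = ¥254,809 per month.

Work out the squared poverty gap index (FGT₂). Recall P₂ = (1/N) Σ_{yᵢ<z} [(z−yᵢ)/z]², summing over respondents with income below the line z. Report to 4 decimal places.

Incomes under z: 8×¥50,000, 23×¥136,000, 36×¥240,000 (q = 67 of N = 158).
Relative gaps: (254809−50000)/254809 = 0.8038 (×8); (254809−136000)/254809 = 0.4663 (×23); (254809−240000)/254809 = 0.0581 (×36).
Squared: 0.6461 (×8); 0.2174 (×23); 0.0034 (×36).
Sum = 10.290337; P₂ = 10.290337 / 158 = 0.0651.

0.0651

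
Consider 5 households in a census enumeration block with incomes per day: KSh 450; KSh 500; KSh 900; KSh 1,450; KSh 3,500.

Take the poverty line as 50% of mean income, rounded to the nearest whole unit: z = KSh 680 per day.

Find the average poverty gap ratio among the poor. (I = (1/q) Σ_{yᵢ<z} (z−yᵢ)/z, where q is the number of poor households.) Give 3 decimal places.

0.301

Below the line: KSh 450, KSh 500 (q = 2 of N = 5).
Shortfall ratios (z−y)/z: 0.3382, 0.2647; sum = 0.602941.
I averages over the q = 2 poor units only: 0.602941 / 2 = 0.301.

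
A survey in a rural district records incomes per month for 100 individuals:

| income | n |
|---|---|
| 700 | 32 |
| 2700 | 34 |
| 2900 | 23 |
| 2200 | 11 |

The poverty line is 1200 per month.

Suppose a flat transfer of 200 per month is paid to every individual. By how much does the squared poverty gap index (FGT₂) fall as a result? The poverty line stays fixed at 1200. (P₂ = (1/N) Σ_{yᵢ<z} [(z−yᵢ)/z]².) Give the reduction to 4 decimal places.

0.0356

Before: below the line — 32×700; squared poverty gap index (FGT₂) = 0.055556.
After the 200 transfer: below the line — 32×900; squared poverty gap index (FGT₂) = 0.020000.
Reduction = 0.055556 − 0.020000 = 0.0356.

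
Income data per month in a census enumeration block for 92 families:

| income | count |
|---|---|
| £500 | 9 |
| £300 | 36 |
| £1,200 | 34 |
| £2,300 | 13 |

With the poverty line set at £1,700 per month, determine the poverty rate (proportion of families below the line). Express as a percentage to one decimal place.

79 of the 92 families have income below £1,700.
H = 79/92 = 85.9%.

85.9%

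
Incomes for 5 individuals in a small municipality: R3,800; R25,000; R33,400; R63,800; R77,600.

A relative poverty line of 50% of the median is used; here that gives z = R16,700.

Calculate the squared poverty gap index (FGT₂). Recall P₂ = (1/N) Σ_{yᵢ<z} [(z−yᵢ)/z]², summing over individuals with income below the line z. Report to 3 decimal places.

0.119

Below the line: R3,800 (q = 1 of N = 5).
Gap ratios (z−y)/z: (16700−3800)/16700 = 0.7725.
Squared: 0.5967.
Sum = 0.596687; P₂ = 0.596687 / 5 = 0.119.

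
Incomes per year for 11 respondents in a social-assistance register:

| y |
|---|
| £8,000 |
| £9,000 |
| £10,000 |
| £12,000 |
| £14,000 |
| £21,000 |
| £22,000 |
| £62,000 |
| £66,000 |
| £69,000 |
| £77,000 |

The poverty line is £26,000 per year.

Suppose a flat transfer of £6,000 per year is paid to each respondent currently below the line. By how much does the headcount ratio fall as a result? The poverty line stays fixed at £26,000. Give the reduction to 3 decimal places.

0.182

Before: below the line — £8,000, £9,000, £10,000, £12,000, £14,000, £21,000, £22,000; headcount ratio = 0.63636.
After the £6,000 transfer: below the line — £14,000, £15,000, £16,000, £18,000, £20,000; headcount ratio = 0.45455.
Reduction = 0.63636 − 0.45455 = 0.182.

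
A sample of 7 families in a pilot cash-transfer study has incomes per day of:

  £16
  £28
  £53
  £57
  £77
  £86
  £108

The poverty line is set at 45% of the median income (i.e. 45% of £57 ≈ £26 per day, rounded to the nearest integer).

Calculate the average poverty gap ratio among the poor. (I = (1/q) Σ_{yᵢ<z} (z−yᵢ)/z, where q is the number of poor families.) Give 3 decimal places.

Incomes under z: £16 (q = 1 of N = 7).
Shortfall ratios (z−y)/z: 0.3846; sum = 0.384615.
The income-gap ratio divides by q (the poor only): 0.384615 / 1 = 0.385.

0.385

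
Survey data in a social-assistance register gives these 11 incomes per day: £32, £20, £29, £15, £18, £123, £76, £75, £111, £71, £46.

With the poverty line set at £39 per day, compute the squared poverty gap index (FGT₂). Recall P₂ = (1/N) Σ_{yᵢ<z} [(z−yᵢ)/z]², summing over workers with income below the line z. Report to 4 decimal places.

0.0913

Below z: £15, £18, £20, £29, £32 (q = 5 of N = 11).
Gap ratios (z−y)/z: (39−15)/39 = 0.6154; (39−18)/39 = 0.5385; (39−20)/39 = 0.4872; (39−29)/39 = 0.2564; (39−32)/39 = 0.1795.
Squared: 0.3787; 0.2899; 0.2373; 0.0657; 0.0322.
Sum = 1.003945; P₂ = 1.003945 / 11 = 0.0913.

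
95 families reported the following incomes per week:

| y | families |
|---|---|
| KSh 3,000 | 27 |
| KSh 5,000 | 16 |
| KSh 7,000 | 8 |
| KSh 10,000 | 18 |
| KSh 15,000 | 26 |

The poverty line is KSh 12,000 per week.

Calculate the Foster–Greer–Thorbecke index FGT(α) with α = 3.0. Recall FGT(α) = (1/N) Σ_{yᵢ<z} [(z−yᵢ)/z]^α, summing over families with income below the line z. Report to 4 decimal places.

0.1603

Incomes under z: 27×KSh 3,000, 16×KSh 5,000, 8×KSh 7,000, 18×KSh 10,000 (q = 69 of N = 95).
Normalized shortfalls: (12000−3000)/12000 = 0.7500 (×27); (12000−5000)/12000 = 0.5833 (×16); (12000−7000)/12000 = 0.4167 (×8); (12000−10000)/12000 = 0.1667 (×18).
Raised to α = 3.0: 0.42188 (×27); 0.19850 (×16); 0.07234 (×8); 0.00463 (×18).
Sum = 15.228588; FGT(3.0) = 15.228588 / 95 = 0.1603.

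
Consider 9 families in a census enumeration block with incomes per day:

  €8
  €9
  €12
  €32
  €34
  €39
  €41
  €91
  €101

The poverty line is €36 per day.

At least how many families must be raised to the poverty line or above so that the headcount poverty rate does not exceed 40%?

Currently q = 5 of N = 9 are below the line (H = 0.556).
A headcount ratio of at most 40% allows at most ⌊0.40 × 9⌋ = 3 poor families.
So at least 5 − 3 = 2 must be lifted.

2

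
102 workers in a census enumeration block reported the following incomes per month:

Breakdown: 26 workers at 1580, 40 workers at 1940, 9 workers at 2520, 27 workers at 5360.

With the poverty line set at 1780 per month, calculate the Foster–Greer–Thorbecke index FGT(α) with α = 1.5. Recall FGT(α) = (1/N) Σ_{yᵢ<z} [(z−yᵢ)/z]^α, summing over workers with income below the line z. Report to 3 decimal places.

0.010

Below the line: 26×1580 (q = 26 of N = 102).
Gap ratios (z−y)/z: (1780−1580)/1780 = 0.1124 (×26).
Raised to α = 1.5: 0.03766 (×26).
Sum = 0.979238; FGT(1.5) = 0.979238 / 102 = 0.010.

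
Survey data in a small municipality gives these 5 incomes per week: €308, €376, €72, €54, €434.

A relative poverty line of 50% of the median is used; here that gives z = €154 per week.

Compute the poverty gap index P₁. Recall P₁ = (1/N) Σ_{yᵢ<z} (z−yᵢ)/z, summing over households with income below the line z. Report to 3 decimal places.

0.236

Poor units: €54, €72 (q = 2 of N = 5).
Gap ratios (z−y)/z: (154−54)/154 = 0.6494; (154−72)/154 = 0.5325.
Sum of shortfalls = 1.181818; P₁ averages over all N: 1.181818 / 5 = 0.236.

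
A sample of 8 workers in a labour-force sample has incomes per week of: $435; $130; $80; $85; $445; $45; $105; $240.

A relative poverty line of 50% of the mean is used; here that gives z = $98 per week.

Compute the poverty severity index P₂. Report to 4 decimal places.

0.0430

Poor units: $45, $80, $85 (q = 3 of N = 8).
Gap ratios (z−y)/z: (98−45)/98 = 0.5408; (98−80)/98 = 0.1837; (98−85)/98 = 0.1327.
Squared: 0.2925; 0.0337; 0.0176.
Sum = 0.343815; P₂ = 0.343815 / 8 = 0.0430.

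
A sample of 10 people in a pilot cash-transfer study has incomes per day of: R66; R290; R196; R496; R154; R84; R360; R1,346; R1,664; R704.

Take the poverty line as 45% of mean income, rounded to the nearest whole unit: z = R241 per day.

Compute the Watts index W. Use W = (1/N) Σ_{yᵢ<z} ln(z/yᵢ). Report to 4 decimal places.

0.3004

Below the line: R66, R84, R154, R196 (q = 4 of N = 10).
Log shortfalls: ln(241/66) = 1.2951; ln(241/84) = 1.0540; ln(241/154) = 0.4478; ln(241/196) = 0.2067.
W = 3.003649 / 10 = 0.3004.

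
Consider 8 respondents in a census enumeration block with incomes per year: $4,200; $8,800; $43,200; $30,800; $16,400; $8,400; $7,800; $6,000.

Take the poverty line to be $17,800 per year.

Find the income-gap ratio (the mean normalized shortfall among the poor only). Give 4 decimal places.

Incomes under z: $4,200, $6,000, $7,800, $8,400, $8,800, $16,400 (q = 6 of N = 8).
Relative gaps: 0.7640, 0.6629, 0.5618, 0.5281, 0.5056, 0.0787; sum = 3.101124.
I averages over the q = 6 poor units only: 3.101124 / 6 = 0.5169.

0.5169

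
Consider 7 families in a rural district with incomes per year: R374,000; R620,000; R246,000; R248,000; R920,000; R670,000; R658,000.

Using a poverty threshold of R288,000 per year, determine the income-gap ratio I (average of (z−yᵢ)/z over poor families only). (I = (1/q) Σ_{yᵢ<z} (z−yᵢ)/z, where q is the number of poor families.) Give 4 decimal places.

0.1424

Poor units: R246,000, R248,000 (q = 2 of N = 7).
Relative gaps: 0.1458, 0.1389; sum = 0.284722.
I averages over the q = 2 poor units only: 0.284722 / 2 = 0.1424.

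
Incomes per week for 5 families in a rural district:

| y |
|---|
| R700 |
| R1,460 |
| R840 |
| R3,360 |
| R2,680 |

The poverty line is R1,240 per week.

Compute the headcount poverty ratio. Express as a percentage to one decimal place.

40.0%

2 of the 5 families have income below R1,240.
H = 2/5 = 40.0%.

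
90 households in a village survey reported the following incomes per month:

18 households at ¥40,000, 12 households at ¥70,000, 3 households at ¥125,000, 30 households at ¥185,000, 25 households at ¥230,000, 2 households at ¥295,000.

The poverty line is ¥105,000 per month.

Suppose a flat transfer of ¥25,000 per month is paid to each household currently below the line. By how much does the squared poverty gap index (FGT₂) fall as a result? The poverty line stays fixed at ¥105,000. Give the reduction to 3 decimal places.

0.061

Before: below the line — 18×¥40,000, 12×¥70,000; squared poverty gap index (FGT₂) = 0.09146.
After the ¥25,000 transfer: below the line — 18×¥65,000, 12×¥95,000; squared poverty gap index (FGT₂) = 0.03023.
Reduction = 0.09146 − 0.03023 = 0.061.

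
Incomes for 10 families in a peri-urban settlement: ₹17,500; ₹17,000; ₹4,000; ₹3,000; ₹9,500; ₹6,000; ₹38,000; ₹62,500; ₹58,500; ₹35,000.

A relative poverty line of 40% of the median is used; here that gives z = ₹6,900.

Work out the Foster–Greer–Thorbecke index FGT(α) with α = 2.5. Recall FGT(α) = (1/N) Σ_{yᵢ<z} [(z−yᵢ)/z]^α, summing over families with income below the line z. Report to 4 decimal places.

Poor units: ₹3,000, ₹4,000, ₹6,000 (q = 3 of N = 10).
Normalized shortfalls: (6900−3000)/6900 = 0.5652; (6900−4000)/6900 = 0.4203; (6900−6000)/6900 = 0.1304.
Raised to α = 2.5: 0.24018; 0.11452; 0.00614.
Sum = 0.360843; FGT(2.5) = 0.360843 / 10 = 0.0361.

0.0361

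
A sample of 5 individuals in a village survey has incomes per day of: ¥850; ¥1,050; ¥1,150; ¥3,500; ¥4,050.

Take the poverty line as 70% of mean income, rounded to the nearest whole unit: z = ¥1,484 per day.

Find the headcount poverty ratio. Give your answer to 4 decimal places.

3 of the 5 individuals have income below ¥1,484.
H = 3/5 = 0.6000.

0.6000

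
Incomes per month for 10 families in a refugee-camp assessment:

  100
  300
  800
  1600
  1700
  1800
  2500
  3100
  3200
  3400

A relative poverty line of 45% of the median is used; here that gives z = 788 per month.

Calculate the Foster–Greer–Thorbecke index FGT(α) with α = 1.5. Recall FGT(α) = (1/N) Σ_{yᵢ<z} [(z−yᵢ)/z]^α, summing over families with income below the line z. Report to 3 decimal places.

Poor units: 100, 300 (q = 2 of N = 10).
Gap ratios (z−y)/z: (788−100)/788 = 0.8731; (788−300)/788 = 0.6193.
Raised to α = 1.5: 0.81582; 0.48735.
Sum = 1.303167; FGT(1.5) = 1.303167 / 10 = 0.130.

0.130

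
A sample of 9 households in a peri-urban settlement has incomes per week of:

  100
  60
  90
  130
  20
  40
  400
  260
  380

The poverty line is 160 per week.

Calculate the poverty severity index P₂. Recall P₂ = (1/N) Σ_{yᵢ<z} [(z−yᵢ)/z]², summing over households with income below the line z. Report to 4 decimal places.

Incomes under z: 20, 40, 60, 90, 100, 130 (q = 6 of N = 9).
Shortfall ratios: (160−20)/160 = 0.8750; (160−40)/160 = 0.7500; (160−60)/160 = 0.6250; (160−90)/160 = 0.4375; (160−100)/160 = 0.3750; (160−130)/160 = 0.1875.
Squared: 0.7656; 0.5625; 0.3906; 0.1914; 0.1406; 0.0352.
Sum = 2.085938; P₂ = 2.085938 / 9 = 0.2318.

0.2318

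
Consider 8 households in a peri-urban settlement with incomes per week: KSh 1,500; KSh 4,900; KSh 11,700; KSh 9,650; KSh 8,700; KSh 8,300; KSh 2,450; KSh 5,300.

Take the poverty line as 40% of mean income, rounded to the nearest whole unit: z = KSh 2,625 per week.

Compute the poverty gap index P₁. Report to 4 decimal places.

0.0619

Below z: KSh 1,500, KSh 2,450 (q = 2 of N = 8).
Shortfall ratios: (2625−1500)/2625 = 0.4286; (2625−2450)/2625 = 0.0667.
Sum of shortfalls = 0.495238; P₁ averages over all N: 0.495238 / 8 = 0.0619.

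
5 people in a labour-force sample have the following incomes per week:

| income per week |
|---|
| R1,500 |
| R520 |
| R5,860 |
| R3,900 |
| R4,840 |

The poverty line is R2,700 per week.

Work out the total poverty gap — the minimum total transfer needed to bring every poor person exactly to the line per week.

Incomes under z: R520, R1,500 (q = 2 of N = 5).
Individual gaps: 2700−520 = 2180; 2700−1500 = 1200.
Aggregate gap = R3,380.

R3,380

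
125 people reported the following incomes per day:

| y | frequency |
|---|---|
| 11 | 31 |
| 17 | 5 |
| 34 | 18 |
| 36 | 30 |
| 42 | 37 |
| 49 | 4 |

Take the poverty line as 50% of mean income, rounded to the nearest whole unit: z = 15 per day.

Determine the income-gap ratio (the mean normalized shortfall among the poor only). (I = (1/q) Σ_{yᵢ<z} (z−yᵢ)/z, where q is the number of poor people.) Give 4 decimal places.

0.2667

Below the line: 31×11 (q = 31 of N = 125).
Relative gaps: 0.2667 (×31); sum = 8.266667.
The income-gap ratio divides by q (the poor only): 8.266667 / 31 = 0.2667.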